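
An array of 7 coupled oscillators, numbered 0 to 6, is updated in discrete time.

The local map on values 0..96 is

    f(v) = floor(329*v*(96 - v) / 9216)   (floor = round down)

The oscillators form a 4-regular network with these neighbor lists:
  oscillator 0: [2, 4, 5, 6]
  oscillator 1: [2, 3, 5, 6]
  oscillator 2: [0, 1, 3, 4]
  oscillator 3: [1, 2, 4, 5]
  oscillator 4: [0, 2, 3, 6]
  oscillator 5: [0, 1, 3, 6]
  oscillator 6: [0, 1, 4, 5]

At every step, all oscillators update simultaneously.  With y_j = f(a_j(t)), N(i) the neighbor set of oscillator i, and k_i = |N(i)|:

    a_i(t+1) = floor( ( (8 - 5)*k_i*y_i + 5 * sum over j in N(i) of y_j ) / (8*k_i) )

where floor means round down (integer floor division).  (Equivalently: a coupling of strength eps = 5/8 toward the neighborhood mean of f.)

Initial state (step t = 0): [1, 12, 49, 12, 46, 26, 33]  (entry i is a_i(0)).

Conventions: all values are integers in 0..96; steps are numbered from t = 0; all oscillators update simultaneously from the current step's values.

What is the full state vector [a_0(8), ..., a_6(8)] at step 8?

Answer: [81, 81, 81, 81, 81, 81, 81]

Derivation:
t=0: [1, 12, 49, 12, 46, 26, 33]
t=1: [48, 52, 54, 54, 61, 46, 56]
t=2: [80, 80, 79, 79, 78, 81, 79]
t=3: [46, 45, 46, 46, 47, 44, 46]
t=4: [81, 81, 81, 81, 82, 81, 81]
t=5: [42, 43, 42, 42, 41, 43, 42]
t=6: [80, 80, 80, 80, 80, 80, 80]
t=7: [45, 45, 45, 45, 45, 45, 45]
t=8: [81, 81, 81, 81, 81, 81, 81]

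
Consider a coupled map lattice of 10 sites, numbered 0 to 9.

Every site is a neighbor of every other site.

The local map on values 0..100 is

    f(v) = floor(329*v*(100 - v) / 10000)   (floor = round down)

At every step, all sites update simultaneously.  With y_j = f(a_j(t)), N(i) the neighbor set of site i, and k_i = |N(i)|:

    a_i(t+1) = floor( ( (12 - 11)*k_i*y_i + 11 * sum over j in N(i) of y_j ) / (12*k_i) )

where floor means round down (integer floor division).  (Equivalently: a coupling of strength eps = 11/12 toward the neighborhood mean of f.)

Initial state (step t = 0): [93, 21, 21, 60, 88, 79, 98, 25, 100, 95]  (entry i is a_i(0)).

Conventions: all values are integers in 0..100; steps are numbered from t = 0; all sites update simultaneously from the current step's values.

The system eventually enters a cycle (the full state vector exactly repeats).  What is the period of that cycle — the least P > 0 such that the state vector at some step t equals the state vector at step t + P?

Simulating step by step:
t=0: [93, 21, 21, 60, 88, 79, 98, 25, 100, 95]
t=1: [38, 37, 37, 36, 37, 37, 38, 37, 38, 38]
t=2: [76, 76, 76, 76, 76, 76, 76, 76, 76, 76]
t=3: [60, 60, 60, 60, 60, 60, 60, 60, 60, 60]
t=4: [78, 78, 78, 78, 78, 78, 78, 78, 78, 78]
t=5: [56, 56, 56, 56, 56, 56, 56, 56, 56, 56]
t=6: [81, 81, 81, 81, 81, 81, 81, 81, 81, 81]
t=7: [50, 50, 50, 50, 50, 50, 50, 50, 50, 50]
t=8: [82, 82, 82, 82, 82, 82, 82, 82, 82, 82]
t=9: [48, 48, 48, 48, 48, 48, 48, 48, 48, 48]
t=10: [82, 82, 82, 82, 82, 82, 82, 82, 82, 82]

Answer: 2
Key observation: The state at step 8, [82, 82, 82, 82, 82, 82, 82, 82, 82, 82], reappears at step 10 — and no state repeats earlier — so the cycle the system enters has period 2.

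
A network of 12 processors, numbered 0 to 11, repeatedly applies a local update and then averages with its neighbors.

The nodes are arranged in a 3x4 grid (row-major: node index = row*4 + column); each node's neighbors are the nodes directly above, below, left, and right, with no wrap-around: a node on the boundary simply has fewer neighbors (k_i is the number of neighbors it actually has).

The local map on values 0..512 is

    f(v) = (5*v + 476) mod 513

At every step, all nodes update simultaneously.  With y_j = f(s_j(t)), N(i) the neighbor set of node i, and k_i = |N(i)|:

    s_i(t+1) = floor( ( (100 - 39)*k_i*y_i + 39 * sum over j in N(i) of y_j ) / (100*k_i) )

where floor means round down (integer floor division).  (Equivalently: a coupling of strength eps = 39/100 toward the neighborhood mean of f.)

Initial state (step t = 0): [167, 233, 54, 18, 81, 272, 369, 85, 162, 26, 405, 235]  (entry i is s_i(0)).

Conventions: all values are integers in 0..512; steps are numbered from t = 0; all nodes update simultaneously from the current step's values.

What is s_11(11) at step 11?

Answer: s_11(11) = 319

Derivation:
t=0: [167, 233, 54, 18, 81, 272, 369, 85, 162, 26, 405, 235]
t=1: [265, 168, 197, 153, 333, 262, 297, 293, 248, 187, 335, 231]
t=2: [233, 299, 385, 294, 143, 266, 372, 339, 200, 302, 177, 153]
t=3: [178, 356, 358, 339, 207, 292, 277, 190, 393, 409, 327, 219]
t=4: [341, 248, 214, 192, 442, 386, 300, 305, 423, 395, 142, 109]
t=5: [136, 171, 137, 341, 139, 326, 362, 457, 117, 313, 272, 431]
t=6: [167, 227, 169, 143, 116, 148, 209, 175, 147, 356, 285, 136]
t=7: [193, 144, 275, 221, 104, 193, 416, 300, 158, 220, 328, 213]
t=8: [380, 252, 283, 171, 433, 369, 427, 337, 247, 116, 109, 98]
t=9: [250, 243, 285, 275, 145, 198, 148, 171, 125, 141, 378, 396]
t=10: [177, 221, 305, 320, 198, 333, 254, 303, 110, 202, 288, 367]
t=11: [298, 140, 317, 192, 323, 166, 260, 339, 175, 341, 350, 319]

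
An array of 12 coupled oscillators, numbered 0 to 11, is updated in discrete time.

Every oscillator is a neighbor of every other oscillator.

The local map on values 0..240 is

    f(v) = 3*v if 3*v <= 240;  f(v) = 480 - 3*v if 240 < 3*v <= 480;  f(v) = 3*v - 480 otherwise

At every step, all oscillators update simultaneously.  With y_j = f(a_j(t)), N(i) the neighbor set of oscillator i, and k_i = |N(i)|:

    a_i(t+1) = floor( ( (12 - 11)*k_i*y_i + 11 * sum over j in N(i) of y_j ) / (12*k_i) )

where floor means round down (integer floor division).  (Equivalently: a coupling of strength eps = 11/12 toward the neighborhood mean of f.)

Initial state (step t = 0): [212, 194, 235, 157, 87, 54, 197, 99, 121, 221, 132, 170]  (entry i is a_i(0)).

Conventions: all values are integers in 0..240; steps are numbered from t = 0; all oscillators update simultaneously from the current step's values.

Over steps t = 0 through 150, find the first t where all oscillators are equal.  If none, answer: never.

Answer: 1
Key observation: Synchronization is absorbing here: once all oscillators are equal they stay equal, and step 1 is the first all-equal step.

Derivation:
t=0: [212, 194, 235, 157, 87, 54, 197, 99, 121, 221, 132, 170]  (not all equal)
t=1: [131, 131, 131, 131, 131, 131, 131, 131, 131, 131, 131, 131]  (all equal)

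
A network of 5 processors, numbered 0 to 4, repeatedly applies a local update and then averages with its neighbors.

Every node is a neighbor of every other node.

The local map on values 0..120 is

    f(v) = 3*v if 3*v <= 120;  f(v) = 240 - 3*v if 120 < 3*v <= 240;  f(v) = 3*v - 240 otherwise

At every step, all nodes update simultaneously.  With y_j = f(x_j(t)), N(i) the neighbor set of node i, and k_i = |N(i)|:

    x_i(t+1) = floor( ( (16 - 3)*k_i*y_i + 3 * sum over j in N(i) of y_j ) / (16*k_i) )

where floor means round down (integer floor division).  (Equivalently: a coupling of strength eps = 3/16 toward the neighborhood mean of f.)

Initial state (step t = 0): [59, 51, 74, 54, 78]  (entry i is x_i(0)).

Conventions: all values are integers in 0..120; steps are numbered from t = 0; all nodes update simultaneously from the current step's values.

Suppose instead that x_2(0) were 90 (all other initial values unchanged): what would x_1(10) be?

Answer: x_1(10) = 103
Key observation: This trace re-runs the system from the modified initial state.

Derivation:
t=0: [59, 51, 90, 54, 78]
t=1: [60, 78, 35, 72, 16]
t=2: [57, 15, 91, 29, 48]
t=3: [68, 49, 40, 82, 88]
t=4: [40, 84, 104, 17, 31]
t=5: [108, 25, 71, 55, 87]
t=6: [77, 70, 33, 70, 29]
t=7: [18, 34, 87, 34, 78]
t=8: [54, 91, 29, 91, 17]
t=9: [72, 38, 79, 38, 52]
t=10: [34, 103, 18, 103, 80]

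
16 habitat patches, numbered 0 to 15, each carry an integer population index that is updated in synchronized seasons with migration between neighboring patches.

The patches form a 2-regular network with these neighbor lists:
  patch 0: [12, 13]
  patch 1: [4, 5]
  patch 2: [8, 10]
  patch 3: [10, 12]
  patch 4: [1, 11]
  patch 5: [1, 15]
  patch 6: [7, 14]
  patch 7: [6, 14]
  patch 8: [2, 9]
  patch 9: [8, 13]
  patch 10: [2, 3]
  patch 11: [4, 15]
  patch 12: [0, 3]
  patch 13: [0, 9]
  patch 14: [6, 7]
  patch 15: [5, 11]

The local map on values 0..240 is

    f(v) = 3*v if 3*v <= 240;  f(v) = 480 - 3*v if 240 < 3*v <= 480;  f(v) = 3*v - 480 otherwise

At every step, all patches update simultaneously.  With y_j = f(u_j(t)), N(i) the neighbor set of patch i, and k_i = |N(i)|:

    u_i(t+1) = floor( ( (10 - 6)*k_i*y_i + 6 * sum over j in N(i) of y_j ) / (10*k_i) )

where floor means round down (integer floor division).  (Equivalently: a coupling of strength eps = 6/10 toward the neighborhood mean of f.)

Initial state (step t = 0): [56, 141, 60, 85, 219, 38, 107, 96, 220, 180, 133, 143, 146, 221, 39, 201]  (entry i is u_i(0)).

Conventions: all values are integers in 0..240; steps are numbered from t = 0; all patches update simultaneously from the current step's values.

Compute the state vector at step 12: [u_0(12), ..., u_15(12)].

Simulating step by step:
t=0: [56, 141, 60, 85, 219, 38, 107, 96, 220, 180, 133, 143, 146, 221, 39, 201]
t=1: [134, 110, 150, 126, 103, 99, 156, 159, 144, 132, 153, 110, 134, 141, 152, 98]
t=2: [71, 166, 32, 70, 158, 174, 12, 12, 53, 65, 48, 167, 85, 71, 14, 174]
t=3: [216, 21, 129, 194, 14, 34, 37, 37, 150, 189, 149, 22, 216, 207, 38, 35]
t=4: [159, 68, 56, 101, 55, 91, 111, 111, 66, 86, 71, 70, 148, 132, 112, 92]
t=5: [37, 193, 190, 145, 190, 205, 146, 146, 196, 173, 188, 194, 68, 101, 145, 206]
t=6: [158, 107, 93, 104, 96, 125, 42, 42, 81, 101, 74, 109, 128, 115, 43, 126]
t=7: [71, 152, 218, 162, 170, 120, 126, 126, 208, 182, 199, 149, 90, 108, 127, 118]
t=8: [195, 54, 147, 100, 29, 93, 101, 101, 129, 116, 100, 60, 149, 146, 100, 96]
t=9: [64, 151, 97, 135, 137, 186, 177, 177, 88, 93, 137, 155, 98, 87, 178, 191]
t=10: [198, 54, 161, 106, 40, 67, 51, 51, 203, 210, 106, 54, 154, 205, 52, 65]
t=11: [91, 161, 88, 118, 145, 187, 153, 153, 97, 139, 114, 159, 90, 133, 154, 186]
t=12: [170, 39, 184, 154, 19, 56, 20, 20, 159, 106, 157, 38, 183, 113, 19, 56]

Answer: [170, 39, 184, 154, 19, 56, 20, 20, 159, 106, 157, 38, 183, 113, 19, 56]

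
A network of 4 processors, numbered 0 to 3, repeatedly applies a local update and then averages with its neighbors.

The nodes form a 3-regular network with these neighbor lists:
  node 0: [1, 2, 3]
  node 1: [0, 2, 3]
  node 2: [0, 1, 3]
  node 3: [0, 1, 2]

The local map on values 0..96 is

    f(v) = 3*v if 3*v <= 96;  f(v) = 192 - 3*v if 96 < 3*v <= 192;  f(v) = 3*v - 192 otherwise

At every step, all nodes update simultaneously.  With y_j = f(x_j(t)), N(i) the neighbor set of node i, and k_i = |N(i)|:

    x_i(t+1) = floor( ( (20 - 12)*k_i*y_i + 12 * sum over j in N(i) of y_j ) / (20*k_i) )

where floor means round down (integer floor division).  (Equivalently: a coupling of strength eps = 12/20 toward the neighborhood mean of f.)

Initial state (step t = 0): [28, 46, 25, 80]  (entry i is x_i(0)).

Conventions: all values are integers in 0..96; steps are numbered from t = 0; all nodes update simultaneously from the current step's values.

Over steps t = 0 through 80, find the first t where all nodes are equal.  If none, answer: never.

Answer: never
Key observation: The state at step 10 reappears at step 12 — the system is in a cycle of period 2 from step 10 on.  No step 0..12 is synchronized, and the cycle repeats forever, so no step up to 80 (or ever) has all nodes equal.

Derivation:
t=0: [28, 46, 25, 80]  (not all equal)
t=1: [69, 63, 67, 61]  (not all equal)
t=2: [10, 7, 9, 9]  (not all equal)
t=3: [27, 25, 26, 26]  (not all equal)
t=4: [78, 77, 78, 78]  (not all equal)
t=5: [41, 40, 41, 41]  (not all equal)
t=6: [69, 70, 69, 69]  (not all equal)
t=7: [15, 16, 15, 15]  (not all equal)
t=8: [45, 46, 45, 45]  (not all equal)
t=9: [56, 55, 56, 56]  (not all equal)
t=10: [24, 25, 24, 24]  (not all equal)
t=11: [72, 73, 72, 72]  (not all equal)
t=12: [24, 25, 24, 24]  (not all equal)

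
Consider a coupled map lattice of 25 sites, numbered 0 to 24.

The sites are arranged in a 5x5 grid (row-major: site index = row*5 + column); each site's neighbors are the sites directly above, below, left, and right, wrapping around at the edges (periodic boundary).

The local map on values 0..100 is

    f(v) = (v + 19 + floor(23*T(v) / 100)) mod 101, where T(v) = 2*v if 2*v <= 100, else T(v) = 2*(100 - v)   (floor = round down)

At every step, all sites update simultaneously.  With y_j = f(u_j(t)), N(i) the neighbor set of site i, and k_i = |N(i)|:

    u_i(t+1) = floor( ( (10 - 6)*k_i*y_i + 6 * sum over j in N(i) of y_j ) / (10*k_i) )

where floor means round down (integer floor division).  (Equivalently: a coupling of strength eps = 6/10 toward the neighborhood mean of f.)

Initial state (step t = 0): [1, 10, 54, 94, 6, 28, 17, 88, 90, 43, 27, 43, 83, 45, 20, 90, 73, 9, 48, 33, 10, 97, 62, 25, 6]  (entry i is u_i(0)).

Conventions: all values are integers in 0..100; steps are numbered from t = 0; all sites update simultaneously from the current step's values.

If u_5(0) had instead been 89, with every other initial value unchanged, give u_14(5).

Answer: u_14(5) = 77
Key observation: This trace re-runs the system from the modified initial state.

Derivation:
t=0: [1, 10, 54, 94, 6, 89, 17, 88, 90, 43, 27, 43, 83, 45, 20, 90, 73, 9, 48, 33, 10, 97, 62, 25, 6]
t=1: [23, 39, 61, 33, 32, 35, 37, 27, 33, 47, 46, 49, 34, 57, 62, 28, 22, 42, 71, 53, 24, 31, 68, 56, 38]
t=2: [60, 72, 68, 75, 68, 72, 73, 68, 72, 79, 81, 77, 75, 73, 93, 66, 64, 50, 55, 72, 58, 52, 50, 59, 75]
t=3: [53, 29, 14, 16, 16, 17, 2, 1, 2, 5, 20, 18, 16, 18, 8, 70, 83, 80, 66, 32, 82, 80, 78, 67, 30]
t=4: [60, 48, 34, 32, 50, 45, 33, 26, 28, 30, 37, 35, 34, 46, 39, 19, 12, 26, 57, 54, 27, 15, 10, 31, 42]
t=5: [87, 76, 63, 68, 82, 78, 71, 61, 63, 71, 70, 64, 67, 78, 77, 57, 46, 57, 83, 82, 62, 48, 47, 66, 78]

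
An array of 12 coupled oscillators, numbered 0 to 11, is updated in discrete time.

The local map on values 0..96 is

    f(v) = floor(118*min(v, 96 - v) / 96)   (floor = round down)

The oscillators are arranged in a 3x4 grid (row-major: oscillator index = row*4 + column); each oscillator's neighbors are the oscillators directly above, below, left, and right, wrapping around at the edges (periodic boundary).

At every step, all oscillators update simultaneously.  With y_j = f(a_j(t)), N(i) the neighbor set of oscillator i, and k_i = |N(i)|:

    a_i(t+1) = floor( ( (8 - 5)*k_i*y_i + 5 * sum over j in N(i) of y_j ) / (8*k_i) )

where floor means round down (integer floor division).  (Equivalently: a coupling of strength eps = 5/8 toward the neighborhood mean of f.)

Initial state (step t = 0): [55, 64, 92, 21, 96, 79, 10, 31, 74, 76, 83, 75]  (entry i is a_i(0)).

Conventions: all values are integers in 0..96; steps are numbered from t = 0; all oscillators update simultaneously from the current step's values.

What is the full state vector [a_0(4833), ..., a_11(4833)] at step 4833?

Simulating step by step:
t=0: [55, 64, 92, 21, 96, 79, 10, 31, 74, 76, 83, 75]
t=1: [32, 29, 15, 27, 21, 19, 16, 23, 25, 24, 15, 25]
t=2: [33, 30, 23, 30, 28, 25, 20, 27, 30, 27, 21, 28]
t=3: [37, 33, 29, 34, 34, 31, 27, 32, 35, 32, 27, 33]
t=4: [42, 39, 36, 40, 41, 38, 35, 38, 41, 38, 35, 39]
t=5: [49, 46, 44, 47, 48, 46, 44, 46, 49, 46, 44, 47]
t=6: [57, 55, 54, 56, 57, 56, 54, 56, 57, 55, 54, 56]
t=7: [47, 49, 50, 49, 47, 49, 50, 49, 47, 49, 50, 49]
t=8: [57, 56, 56, 56, 57, 56, 56, 56, 57, 56, 56, 56]
t=9: [47, 48, 49, 48, 47, 48, 49, 48, 47, 48, 49, 48]
t=10: [57, 58, 57, 58, 57, 58, 57, 58, 57, 58, 57, 58]
t=11: [46, 46, 46, 46, 46, 46, 46, 46, 46, 46, 46, 46]
t=12: [56, 56, 56, 56, 56, 56, 56, 56, 56, 56, 56, 56]
t=13: [49, 49, 49, 49, 49, 49, 49, 49, 49, 49, 49, 49]
t=14: [57, 57, 57, 57, 57, 57, 57, 57, 57, 57, 57, 57]
t=15: [47, 47, 47, 47, 47, 47, 47, 47, 47, 47, 47, 47]
t=16: [57, 57, 57, 57, 57, 57, 57, 57, 57, 57, 57, 57]

Answer: [47, 47, 47, 47, 47, 47, 47, 47, 47, 47, 47, 47]
Key observation: The state at step 14, [57, 57, 57, 57, 57, 57, 57, 57, 57, 57, 57, 57], reappears at step 16: the system is in a cycle of period 2 from step 14 on.  Therefore the state at step 4833 equals the state at step 14 + ((4833 - 14) mod 2) = 15, which is [47, 47, 47, 47, 47, 47, 47, 47, 47, 47, 47, 47].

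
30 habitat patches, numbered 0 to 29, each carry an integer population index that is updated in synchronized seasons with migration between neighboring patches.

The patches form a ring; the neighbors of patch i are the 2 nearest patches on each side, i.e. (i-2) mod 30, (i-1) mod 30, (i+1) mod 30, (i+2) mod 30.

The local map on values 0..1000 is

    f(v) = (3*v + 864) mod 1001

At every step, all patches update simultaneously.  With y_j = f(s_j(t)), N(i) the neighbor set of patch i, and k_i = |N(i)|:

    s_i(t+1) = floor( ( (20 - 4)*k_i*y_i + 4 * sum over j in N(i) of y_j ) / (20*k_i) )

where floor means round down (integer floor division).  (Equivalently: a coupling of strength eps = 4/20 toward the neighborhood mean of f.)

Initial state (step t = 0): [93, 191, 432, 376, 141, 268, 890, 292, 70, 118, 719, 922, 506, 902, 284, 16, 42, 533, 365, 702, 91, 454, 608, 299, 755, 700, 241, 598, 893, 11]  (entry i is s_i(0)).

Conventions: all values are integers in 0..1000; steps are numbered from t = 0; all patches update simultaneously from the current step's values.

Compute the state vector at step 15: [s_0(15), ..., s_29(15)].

Answer: [408, 178, 388, 286, 218, 692, 715, 474, 788, 320, 505, 153, 120, 117, 617, 693, 529, 434, 454, 742, 673, 822, 208, 268, 724, 852, 409, 163, 317, 462]

Derivation:
t=0: [93, 191, 432, 376, 141, 268, 890, 292, 70, 118, 719, 922, 506, 902, 284, 16, 42, 533, 365, 702, 91, 454, 608, 299, 755, 700, 241, 598, 893, 11]
t=1: [215, 458, 219, 870, 346, 660, 513, 665, 133, 246, 79, 560, 400, 585, 714, 866, 944, 560, 894, 863, 250, 306, 611, 707, 250, 876, 583, 674, 546, 806]
t=2: [483, 277, 521, 501, 832, 805, 463, 790, 307, 568, 153, 502, 112, 546, 93, 459, 631, 540, 549, 483, 613, 761, 705, 915, 629, 545, 613, 801, 514, 329]
t=3: [367, 652, 426, 379, 351, 281, 283, 278, 695, 538, 353, 373, 225, 447, 198, 285, 672, 476, 519, 340, 657, 244, 891, 603, 738, 513, 656, 333, 429, 763]
t=4: [834, 767, 296, 929, 860, 731, 732, 699, 897, 558, 884, 892, 558, 297, 482, 665, 796, 376, 479, 813, 787, 622, 535, 617, 181, 442, 738, 766, 259, 259]
t=5: [400, 249, 681, 588, 428, 148, 145, 827, 544, 556, 518, 546, 534, 715, 366, 800, 321, 878, 327, 352, 267, 667, 477, 659, 396, 218, 129, 204, 573, 578]
t=6: [184, 597, 796, 599, 223, 316, 302, 355, 474, 511, 432, 470, 465, 114, 846, 323, 788, 538, 820, 878, 677, 826, 355, 757, 134, 494, 281, 477, 533, 563]
t=7: [427, 616, 312, 639, 550, 793, 742, 855, 339, 398, 186, 268, 257, 252, 395, 730, 281, 474, 361, 497, 818, 393, 823, 199, 317, 345, 632, 337, 467, 531]
t=8: [225, 676, 746, 736, 504, 282, 172, 403, 753, 164, 448, 620, 594, 565, 138, 123, 631, 330, 839, 361, 335, 105, 345, 472, 773, 863, 748, 817, 321, 463]
t=9: [533, 759, 172, 158, 362, 611, 366, 134, 146, 339, 256, 665, 603, 539, 331, 307, 691, 797, 473, 870, 814, 291, 793, 307, 230, 403, 172, 331, 721, 329]
t=10: [438, 211, 397, 377, 877, 681, 879, 353, 377, 806, 640, 818, 677, 541, 828, 753, 856, 325, 322, 455, 328, 678, 310, 707, 516, 185, 378, 751, 146, 753]
t=11: [189, 463, 150, 892, 516, 869, 564, 871, 919, 373, 749, 373, 810, 471, 372, 200, 449, 750, 780, 352, 814, 859, 791, 912, 487, 459, 859, 183, 311, 150]
t=12: [427, 280, 331, 501, 421, 473, 541, 510, 600, 894, 230, 868, 350, 355, 845, 449, 254, 178, 237, 787, 332, 453, 270, 539, 333, 279, 438, 418, 716, 344]
t=13: [237, 675, 751, 390, 199, 293, 461, 412, 628, 538, 571, 518, 847, 841, 450, 284, 578, 399, 564, 280, 771, 288, 659, 506, 791, 641, 225, 181, 73, 764]
t=14: [521, 753, 188, 135, 424, 635, 298, 188, 666, 472, 562, 424, 400, 394, 274, 634, 553, 175, 519, 638, 280, 686, 746, 433, 314, 705, 505, 402, 149, 219]
t=15: [408, 178, 388, 286, 218, 692, 715, 474, 788, 320, 505, 153, 120, 117, 617, 693, 529, 434, 454, 742, 673, 822, 208, 268, 724, 852, 409, 163, 317, 462]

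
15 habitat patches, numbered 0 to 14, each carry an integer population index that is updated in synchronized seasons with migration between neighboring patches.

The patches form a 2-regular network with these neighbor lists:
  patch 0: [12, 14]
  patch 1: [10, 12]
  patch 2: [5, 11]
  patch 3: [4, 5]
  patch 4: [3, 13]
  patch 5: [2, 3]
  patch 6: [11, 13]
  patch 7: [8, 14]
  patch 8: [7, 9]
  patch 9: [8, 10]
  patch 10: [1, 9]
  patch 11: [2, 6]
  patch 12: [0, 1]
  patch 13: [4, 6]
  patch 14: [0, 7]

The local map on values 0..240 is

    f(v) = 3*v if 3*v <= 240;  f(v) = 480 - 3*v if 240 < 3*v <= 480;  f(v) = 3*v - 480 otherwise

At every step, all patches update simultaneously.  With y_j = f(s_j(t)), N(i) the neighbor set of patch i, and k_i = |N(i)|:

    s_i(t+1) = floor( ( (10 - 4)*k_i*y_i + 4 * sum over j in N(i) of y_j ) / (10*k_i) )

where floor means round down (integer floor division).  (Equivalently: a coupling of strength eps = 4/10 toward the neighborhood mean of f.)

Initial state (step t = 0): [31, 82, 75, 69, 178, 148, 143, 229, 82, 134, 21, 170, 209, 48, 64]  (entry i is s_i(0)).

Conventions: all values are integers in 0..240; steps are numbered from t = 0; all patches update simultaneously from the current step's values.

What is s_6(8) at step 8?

Answer: s_6(8) = 151

Derivation:
t=0: [31, 82, 75, 69, 178, 148, 143, 229, 82, 134, 21, 170, 209, 48, 64]
t=1: [123, 182, 148, 142, 102, 108, 65, 209, 197, 106, 100, 73, 153, 107, 175]
t=2: [79, 79, 96, 98, 147, 111, 192, 119, 128, 155, 153, 177, 48, 169, 78]
t=3: [217, 175, 154, 148, 66, 163, 73, 139, 85, 32, 63, 88, 181, 43, 212]
t=4: [146, 77, 55, 63, 151, 16, 200, 114, 166, 140, 141, 177, 81, 160, 140]
t=5: [84, 197, 118, 128, 54, 99, 82, 98, 50, 51, 92, 87, 196, 29, 72]
t=6: [201, 129, 156, 126, 133, 154, 201, 184, 157, 162, 175, 203, 132, 131, 212]
t=7: [121, 81, 36, 81, 86, 33, 117, 76, 21, 14, 46, 104, 93, 93, 132]
t=8: [127, 210, 118, 206, 220, 128, 151, 166, 91, 65, 138, 148, 191, 190, 119]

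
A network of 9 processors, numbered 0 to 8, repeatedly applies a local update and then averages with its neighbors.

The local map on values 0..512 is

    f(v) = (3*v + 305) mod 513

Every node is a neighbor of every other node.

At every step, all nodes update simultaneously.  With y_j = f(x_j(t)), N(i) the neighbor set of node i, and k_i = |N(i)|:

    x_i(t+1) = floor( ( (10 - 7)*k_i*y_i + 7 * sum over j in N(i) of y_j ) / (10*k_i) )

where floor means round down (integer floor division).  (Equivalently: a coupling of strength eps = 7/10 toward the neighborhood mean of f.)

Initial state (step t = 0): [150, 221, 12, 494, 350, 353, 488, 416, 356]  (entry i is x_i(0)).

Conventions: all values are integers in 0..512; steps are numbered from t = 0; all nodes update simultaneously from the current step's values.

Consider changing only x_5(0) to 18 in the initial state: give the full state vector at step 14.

Simulating step by step:
t=0: [150, 221, 12, 494, 350, 18, 488, 416, 356]
t=1: [275, 321, 296, 277, 294, 300, 273, 227, 298]
t=2: [171, 200, 184, 172, 183, 187, 170, 249, 186]
t=3: [302, 321, 311, 303, 310, 313, 302, 243, 312]
t=4: [184, 196, 190, 185, 189, 191, 184, 147, 191]
t=5: [344, 351, 348, 344, 347, 348, 344, 320, 348]
t=6: [310, 314, 313, 310, 312, 313, 310, 295, 313]
t=7: [209, 211, 210, 209, 210, 210, 209, 199, 210]
t=8: [417, 419, 418, 417, 418, 418, 417, 411, 418]
t=9: [61, 63, 62, 61, 62, 62, 61, 167, 62]
t=10: [472, 473, 473, 472, 473, 473, 472, 431, 473]
t=11: [172, 173, 173, 172, 173, 173, 172, 146, 173]
t=12: [302, 303, 303, 302, 303, 303, 302, 285, 303]
t=13: [181, 182, 182, 181, 182, 182, 181, 171, 182]
t=14: [333, 334, 334, 333, 334, 334, 333, 327, 334]

Answer: [333, 334, 334, 333, 334, 334, 333, 327, 334]
Key observation: This trace re-runs the system from the modified initial state.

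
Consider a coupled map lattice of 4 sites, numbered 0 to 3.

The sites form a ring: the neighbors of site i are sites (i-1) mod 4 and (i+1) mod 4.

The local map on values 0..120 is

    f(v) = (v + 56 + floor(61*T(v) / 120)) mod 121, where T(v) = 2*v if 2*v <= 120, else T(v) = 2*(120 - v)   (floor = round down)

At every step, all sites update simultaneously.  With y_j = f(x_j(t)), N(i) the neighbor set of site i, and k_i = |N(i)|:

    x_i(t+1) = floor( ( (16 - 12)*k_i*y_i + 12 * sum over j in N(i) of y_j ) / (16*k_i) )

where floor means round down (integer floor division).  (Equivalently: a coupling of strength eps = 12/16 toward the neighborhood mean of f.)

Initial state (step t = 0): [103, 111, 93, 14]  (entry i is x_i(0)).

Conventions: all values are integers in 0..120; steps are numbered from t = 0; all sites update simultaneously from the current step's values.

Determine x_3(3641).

Simulating step by step:
t=0: [103, 111, 93, 14]
t=1: [65, 55, 65, 62]
t=2: [51, 52, 51, 55]
t=3: [40, 37, 40, 39]
t=4: [12, 13, 12, 14]
t=5: [82, 80, 82, 81]
t=6: [55, 55, 55, 55]
t=7: [45, 45, 45, 45]
t=8: [25, 25, 25, 25]
t=9: [106, 106, 106, 106]
t=10: [55, 55, 55, 55]

Answer: x_3(3641) = 106
Key observation: The state at step 6, [55, 55, 55, 55], reappears at step 10: the system is in a cycle of period 4 from step 6 on.  Therefore the state at step 3641 equals the state at step 6 + ((3641 - 6) mod 4) = 9, which is [106, 106, 106, 106].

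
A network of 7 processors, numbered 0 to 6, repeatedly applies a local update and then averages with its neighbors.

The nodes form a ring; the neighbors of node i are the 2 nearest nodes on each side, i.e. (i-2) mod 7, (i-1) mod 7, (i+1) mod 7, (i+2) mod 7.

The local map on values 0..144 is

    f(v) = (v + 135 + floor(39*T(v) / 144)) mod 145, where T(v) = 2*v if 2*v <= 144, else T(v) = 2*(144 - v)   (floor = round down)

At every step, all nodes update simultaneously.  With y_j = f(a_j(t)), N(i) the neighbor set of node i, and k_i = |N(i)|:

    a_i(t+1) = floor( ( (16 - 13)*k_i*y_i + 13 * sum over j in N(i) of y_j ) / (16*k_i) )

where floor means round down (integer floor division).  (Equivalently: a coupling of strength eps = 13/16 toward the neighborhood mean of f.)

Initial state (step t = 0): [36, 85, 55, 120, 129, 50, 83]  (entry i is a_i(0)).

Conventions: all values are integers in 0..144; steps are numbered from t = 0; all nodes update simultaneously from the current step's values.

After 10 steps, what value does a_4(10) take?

Simulating step by step:
t=0: [36, 85, 55, 120, 129, 50, 83]
t=1: [80, 90, 95, 99, 98, 94, 89]
t=2: [108, 109, 109, 111, 110, 109, 108]
t=3: [117, 117, 117, 117, 117, 117, 117]
t=4: [121, 121, 121, 121, 121, 121, 121]
t=5: [123, 123, 123, 123, 123, 123, 123]
t=6: [124, 124, 124, 124, 124, 124, 124]
t=7: [124, 124, 124, 124, 124, 124, 124]
t=8: [124, 124, 124, 124, 124, 124, 124]
t=9: [124, 124, 124, 124, 124, 124, 124]
t=10: [124, 124, 124, 124, 124, 124, 124]

Answer: a_4(10) = 124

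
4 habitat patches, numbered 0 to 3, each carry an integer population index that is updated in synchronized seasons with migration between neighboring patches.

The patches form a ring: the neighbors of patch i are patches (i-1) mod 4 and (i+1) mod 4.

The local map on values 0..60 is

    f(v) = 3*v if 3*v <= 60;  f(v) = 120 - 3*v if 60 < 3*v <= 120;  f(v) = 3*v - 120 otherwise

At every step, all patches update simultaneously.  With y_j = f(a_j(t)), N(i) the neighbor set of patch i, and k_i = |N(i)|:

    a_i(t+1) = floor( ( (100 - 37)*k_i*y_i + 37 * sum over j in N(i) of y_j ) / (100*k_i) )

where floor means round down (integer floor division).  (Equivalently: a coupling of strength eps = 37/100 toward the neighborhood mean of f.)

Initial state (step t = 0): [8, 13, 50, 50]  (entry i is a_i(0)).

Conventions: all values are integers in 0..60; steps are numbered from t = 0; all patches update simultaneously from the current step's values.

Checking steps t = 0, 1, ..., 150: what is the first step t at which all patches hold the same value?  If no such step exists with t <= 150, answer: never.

Answer: 33
Key observation: Synchronization is absorbing here: once all patches are equal they stay equal, and step 33 is the first all-equal step.

Derivation:
t=0: [8, 13, 50, 50]  (not all equal)
t=1: [27, 34, 31, 28]  (not all equal)
t=2: [34, 23, 27, 34]  (not all equal)
t=3: [24, 42, 37, 21]  (not all equal)
t=4: [41, 14, 17, 46]  (not all equal)
t=5: [12, 36, 43, 21]  (not all equal)
t=6: [35, 15, 18, 44]  (not all equal)
t=7: [19, 41, 44, 20]  (not all equal)
t=8: [47, 14, 19, 50]  (not all equal)
t=9: [26, 40, 49, 33]  (not all equal)
t=10: [30, 12, 20, 25]  (not all equal)
t=11: [33, 39, 52, 45]  (not all equal)
t=12: [16, 12, 26, 19]  (not all equal)
t=13: [47, 39, 43, 52]  (not all equal)
t=14: [20, 7, 12, 28]  (not all equal)
t=15: [48, 30, 33, 40]  (not all equal)
t=16: [20, 27, 18, 8]  (not all equal)
t=17: [49, 45, 45, 36]  (not all equal)
t=18: [22, 17, 14, 15]  (not all equal)
t=19: [51, 49, 44, 46]  (not all equal)
t=20: [29, 25, 15, 19]  (not all equal)
t=21: [39, 42, 47, 50]  (not all equal)
t=22: [8, 8, 19, 23]  (not all equal)
t=23: [28, 30, 49, 47]  (not all equal)
t=24: [32, 30, 26, 24]  (not all equal)
t=25: [29, 31, 40, 42]  (not all equal)
t=26: [26, 23, 6, 9]  (not all equal)
t=27: [40, 43, 25, 28]  (not all equal)
t=28: [8, 13, 36, 31]  (not all equal)
t=29: [27, 31, 19, 23]  (not all equal)
t=30: [39, 34, 50, 49]  (not all equal)
t=31: [10, 17, 27, 23]  (not all equal)
t=32: [37, 44, 43, 44]  (not all equal)
t=33: [10, 10, 10, 10]  (all equal)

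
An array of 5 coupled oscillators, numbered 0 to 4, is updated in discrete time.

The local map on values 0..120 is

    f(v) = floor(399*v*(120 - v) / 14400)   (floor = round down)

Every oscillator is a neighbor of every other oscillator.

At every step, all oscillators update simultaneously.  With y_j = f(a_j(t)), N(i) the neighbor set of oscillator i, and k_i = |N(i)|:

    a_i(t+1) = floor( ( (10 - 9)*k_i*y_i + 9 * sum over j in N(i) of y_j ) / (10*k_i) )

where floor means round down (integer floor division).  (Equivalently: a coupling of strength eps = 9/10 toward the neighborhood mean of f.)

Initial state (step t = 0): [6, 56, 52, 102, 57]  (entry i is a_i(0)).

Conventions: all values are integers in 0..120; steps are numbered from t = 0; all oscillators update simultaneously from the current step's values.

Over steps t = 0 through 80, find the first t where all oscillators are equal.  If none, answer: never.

Answer: 3
Key observation: Synchronization is absorbing here: once all oscillators are equal they stay equal, and step 3 is the first all-equal step.

Derivation:
t=0: [6, 56, 52, 102, 57]  (not all equal)
t=1: [79, 69, 69, 75, 69]  (not all equal)
t=2: [95, 94, 94, 94, 94]  (not all equal)
t=3: [66, 66, 66, 66, 66]  (all equal)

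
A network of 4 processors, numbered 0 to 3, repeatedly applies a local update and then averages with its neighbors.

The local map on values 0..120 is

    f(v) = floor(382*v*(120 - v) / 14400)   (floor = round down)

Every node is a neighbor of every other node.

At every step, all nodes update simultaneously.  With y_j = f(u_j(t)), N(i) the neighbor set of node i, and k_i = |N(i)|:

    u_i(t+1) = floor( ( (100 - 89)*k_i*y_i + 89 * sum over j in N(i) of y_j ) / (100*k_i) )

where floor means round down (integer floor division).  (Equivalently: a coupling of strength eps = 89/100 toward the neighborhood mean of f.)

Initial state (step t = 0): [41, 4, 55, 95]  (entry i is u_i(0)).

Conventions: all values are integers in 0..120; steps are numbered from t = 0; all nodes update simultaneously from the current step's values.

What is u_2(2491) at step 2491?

Answer: u_2(2491) = 63
Key observation: The state at step 6, [95, 95, 95, 95], reappears at step 8: the system is in a cycle of period 2 from step 6 on.  Therefore the state at step 2491 equals the state at step 6 + ((2491 - 6) mod 2) = 7, which is [63, 63, 63, 63].

Derivation:
t=0: [41, 4, 55, 95]
t=1: [59, 73, 57, 63]
t=2: [93, 94, 93, 93]
t=3: [65, 65, 65, 65]
t=4: [94, 94, 94, 94]
t=5: [64, 64, 64, 64]
t=6: [95, 95, 95, 95]
t=7: [63, 63, 63, 63]
t=8: [95, 95, 95, 95]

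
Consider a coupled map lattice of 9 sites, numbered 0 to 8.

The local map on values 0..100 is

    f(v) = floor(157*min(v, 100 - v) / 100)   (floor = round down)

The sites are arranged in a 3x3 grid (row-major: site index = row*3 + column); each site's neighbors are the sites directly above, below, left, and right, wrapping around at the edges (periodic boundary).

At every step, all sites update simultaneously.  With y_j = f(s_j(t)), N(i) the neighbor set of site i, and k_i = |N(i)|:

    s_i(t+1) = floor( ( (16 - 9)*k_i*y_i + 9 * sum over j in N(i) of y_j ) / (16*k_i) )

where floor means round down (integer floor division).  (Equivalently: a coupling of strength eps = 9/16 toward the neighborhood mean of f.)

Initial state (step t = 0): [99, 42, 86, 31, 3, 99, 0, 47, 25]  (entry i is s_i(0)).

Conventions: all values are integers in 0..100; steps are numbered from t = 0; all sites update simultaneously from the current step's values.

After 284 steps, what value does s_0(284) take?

Answer: s_0(284) = 51
Key observation: The state at step 17, [58, 58, 58, 58, 58, 58, 58, 58, 58], reappears at step 26: the system is in a cycle of period 9 from step 17 on.  Therefore the state at step 284 equals the state at step 17 + ((284 - 17) mod 9) = 23, which is [51, 51, 51, 51, 51, 51, 51, 51, 51].

Derivation:
t=0: [99, 42, 86, 31, 3, 99, 0, 47, 25]
t=1: [19, 42, 24, 21, 28, 16, 22, 47, 30]
t=2: [36, 54, 39, 32, 46, 33, 40, 58, 44]
t=3: [58, 67, 61, 55, 64, 57, 60, 67, 63]
t=4: [62, 55, 60, 65, 58, 63, 61, 54, 59]
t=5: [60, 66, 62, 57, 64, 59, 61, 68, 63]
t=6: [60, 55, 59, 63, 57, 61, 60, 53, 58]
t=7: [62, 68, 64, 60, 66, 62, 63, 69, 65]
t=8: [57, 52, 55, 59, 53, 57, 56, 51, 54]
t=9: [68, 73, 70, 66, 71, 68, 69, 73, 71]
t=10: [48, 44, 46, 50, 45, 48, 47, 43, 45]
t=11: [73, 70, 72, 75, 71, 73, 72, 68, 70]
t=12: [42, 45, 43, 41, 44, 42, 43, 47, 45]
t=13: [66, 69, 67, 65, 68, 66, 67, 70, 68]
t=14: [51, 49, 51, 52, 50, 52, 51, 48, 50]
t=15: [75, 76, 76, 75, 76, 75, 76, 76, 76]
t=16: [38, 37, 37, 38, 37, 38, 37, 37, 37]
t=17: [58, 58, 58, 58, 58, 58, 58, 58, 58]
t=18: [65, 65, 65, 65, 65, 65, 65, 65, 65]
t=19: [54, 54, 54, 54, 54, 54, 54, 54, 54]
t=20: [72, 72, 72, 72, 72, 72, 72, 72, 72]
t=21: [43, 43, 43, 43, 43, 43, 43, 43, 43]
t=22: [67, 67, 67, 67, 67, 67, 67, 67, 67]
t=23: [51, 51, 51, 51, 51, 51, 51, 51, 51]
t=24: [76, 76, 76, 76, 76, 76, 76, 76, 76]
t=25: [37, 37, 37, 37, 37, 37, 37, 37, 37]
t=26: [58, 58, 58, 58, 58, 58, 58, 58, 58]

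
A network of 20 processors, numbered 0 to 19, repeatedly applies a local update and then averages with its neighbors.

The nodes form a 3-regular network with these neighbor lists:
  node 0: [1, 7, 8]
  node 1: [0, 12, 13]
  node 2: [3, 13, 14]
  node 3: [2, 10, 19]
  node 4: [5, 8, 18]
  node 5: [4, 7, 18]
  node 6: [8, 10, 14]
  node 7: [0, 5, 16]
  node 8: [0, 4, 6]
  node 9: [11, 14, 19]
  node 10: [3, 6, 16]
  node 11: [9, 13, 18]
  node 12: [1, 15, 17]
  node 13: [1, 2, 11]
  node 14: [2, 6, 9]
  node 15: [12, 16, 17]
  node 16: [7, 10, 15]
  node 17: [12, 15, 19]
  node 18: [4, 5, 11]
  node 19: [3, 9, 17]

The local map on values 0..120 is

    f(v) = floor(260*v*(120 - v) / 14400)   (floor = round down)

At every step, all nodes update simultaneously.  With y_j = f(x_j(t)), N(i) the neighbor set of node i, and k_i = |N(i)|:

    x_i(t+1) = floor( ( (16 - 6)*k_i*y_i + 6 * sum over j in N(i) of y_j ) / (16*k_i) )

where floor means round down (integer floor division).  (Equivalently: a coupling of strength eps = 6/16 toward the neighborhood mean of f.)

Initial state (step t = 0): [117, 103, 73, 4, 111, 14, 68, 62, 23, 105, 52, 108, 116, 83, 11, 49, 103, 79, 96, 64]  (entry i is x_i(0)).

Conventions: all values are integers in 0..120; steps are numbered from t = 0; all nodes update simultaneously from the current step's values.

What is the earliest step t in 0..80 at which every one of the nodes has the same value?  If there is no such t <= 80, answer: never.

Answer: 4
Key observation: Synchronization is absorbing here: once all nodes are equal they stay equal, and step 4 is the first all-equal step.

Derivation:
t=0: [117, 103, 73, 4, 111, 14, 68, 62, 23, 105, 52, 108, 116, 83, 11, 49, 103, 79, 96, 64]  (not all equal)
t=1: [20, 28, 48, 28, 24, 31, 54, 47, 35, 31, 52, 29, 23, 48, 32, 50, 43, 53, 34, 51]  (not all equal)
t=2: [42, 46, 58, 52, 44, 49, 60, 56, 50, 50, 60, 49, 46, 58, 53, 59, 60, 60, 49, 59]  (not all equal)
t=3: [60, 61, 63, 63, 60, 62, 64, 63, 62, 63, 64, 62, 61, 63, 64, 63, 64, 64, 61, 63]  (not all equal)
t=4: [64, 64, 64, 64, 64, 64, 64, 64, 64, 64, 64, 64, 64, 64, 64, 64, 64, 64, 64, 64]  (all equal)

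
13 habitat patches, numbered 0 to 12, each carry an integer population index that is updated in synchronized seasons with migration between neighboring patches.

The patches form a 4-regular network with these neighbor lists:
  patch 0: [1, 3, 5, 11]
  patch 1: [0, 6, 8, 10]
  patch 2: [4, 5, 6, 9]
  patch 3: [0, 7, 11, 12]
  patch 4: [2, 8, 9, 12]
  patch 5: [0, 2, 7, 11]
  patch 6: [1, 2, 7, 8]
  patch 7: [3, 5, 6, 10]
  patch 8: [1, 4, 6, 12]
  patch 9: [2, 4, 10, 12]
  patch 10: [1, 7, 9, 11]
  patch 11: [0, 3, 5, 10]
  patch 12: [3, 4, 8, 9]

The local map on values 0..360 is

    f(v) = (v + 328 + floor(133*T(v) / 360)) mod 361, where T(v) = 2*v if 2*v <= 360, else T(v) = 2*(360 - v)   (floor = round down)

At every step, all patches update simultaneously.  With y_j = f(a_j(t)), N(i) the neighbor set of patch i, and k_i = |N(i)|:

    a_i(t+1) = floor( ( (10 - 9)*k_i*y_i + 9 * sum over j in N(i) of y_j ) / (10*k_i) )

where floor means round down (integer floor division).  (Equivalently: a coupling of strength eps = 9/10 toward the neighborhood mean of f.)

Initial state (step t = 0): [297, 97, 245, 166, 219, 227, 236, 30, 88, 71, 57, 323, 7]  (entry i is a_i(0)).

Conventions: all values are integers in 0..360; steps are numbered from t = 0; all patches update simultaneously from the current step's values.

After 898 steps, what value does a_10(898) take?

Answer: a_10(898) = 314
Key observation: The state at step 5, [314, 314, 314, 314, 314, 314, 314, 314, 314, 314, 314, 314, 314], reappears at step 6: the system is in a cycle of period 1 from step 5 on.  Therefore the state at step 898 equals the state at step 5 + ((898 - 5) mod 1) = 5, which is [314, 314, 314, 314, 314, 314, 314, 314, 314, 314, 314, 314, 314].

Derivation:
t=0: [297, 97, 245, 166, 219, 227, 236, 30, 88, 71, 57, 323, 7]
t=1: [255, 191, 246, 247, 219, 241, 157, 205, 250, 232, 132, 239, 203]
t=2: [292, 260, 281, 292, 293, 294, 285, 259, 276, 269, 279, 274, 293]
t=3: [305, 305, 306, 305, 306, 305, 303, 306, 306, 306, 302, 307, 306]
t=4: [312, 311, 312, 312, 312, 312, 312, 311, 312, 311, 312, 311, 312]
t=5: [314, 314, 314, 314, 314, 314, 314, 314, 314, 314, 314, 314, 314]
t=6: [314, 314, 314, 314, 314, 314, 314, 314, 314, 314, 314, 314, 314]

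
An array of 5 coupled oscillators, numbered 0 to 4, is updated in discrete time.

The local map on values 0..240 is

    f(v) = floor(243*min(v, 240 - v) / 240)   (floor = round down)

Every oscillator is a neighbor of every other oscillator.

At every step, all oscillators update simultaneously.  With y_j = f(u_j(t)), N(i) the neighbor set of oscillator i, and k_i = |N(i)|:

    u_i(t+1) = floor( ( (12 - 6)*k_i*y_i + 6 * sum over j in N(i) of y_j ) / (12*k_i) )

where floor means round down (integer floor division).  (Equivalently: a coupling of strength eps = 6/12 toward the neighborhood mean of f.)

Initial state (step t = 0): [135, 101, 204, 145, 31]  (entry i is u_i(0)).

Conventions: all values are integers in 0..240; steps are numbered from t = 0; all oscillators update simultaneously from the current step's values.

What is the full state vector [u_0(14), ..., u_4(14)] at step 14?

Answer: [72, 72, 72, 72, 72]

Derivation:
t=0: [135, 101, 204, 145, 31]
t=1: [86, 84, 59, 82, 58]
t=2: [79, 78, 68, 77, 68]
t=3: [75, 75, 71, 75, 71]
t=4: [74, 74, 72, 74, 72]
t=5: [73, 73, 72, 73, 72]
t=6: [72, 72, 72, 72, 72]
t=7: [72, 72, 72, 72, 72]
t=8: [72, 72, 72, 72, 72]
t=9: [72, 72, 72, 72, 72]
t=10: [72, 72, 72, 72, 72]
t=11: [72, 72, 72, 72, 72]
t=12: [72, 72, 72, 72, 72]
t=13: [72, 72, 72, 72, 72]
t=14: [72, 72, 72, 72, 72]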